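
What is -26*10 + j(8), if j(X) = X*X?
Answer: -196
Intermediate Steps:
j(X) = X²
-26*10 + j(8) = -26*10 + 8² = -260 + 64 = -196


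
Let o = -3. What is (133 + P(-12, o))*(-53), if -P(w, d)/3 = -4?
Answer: -7685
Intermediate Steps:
P(w, d) = 12 (P(w, d) = -3*(-4) = 12)
(133 + P(-12, o))*(-53) = (133 + 12)*(-53) = 145*(-53) = -7685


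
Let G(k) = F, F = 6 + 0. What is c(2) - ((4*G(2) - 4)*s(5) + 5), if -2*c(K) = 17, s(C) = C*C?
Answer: -1027/2 ≈ -513.50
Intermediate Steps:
F = 6
G(k) = 6
s(C) = C**2
c(K) = -17/2 (c(K) = -1/2*17 = -17/2)
c(2) - ((4*G(2) - 4)*s(5) + 5) = -17/2 - ((4*6 - 4)*5**2 + 5) = -17/2 - ((24 - 4)*25 + 5) = -17/2 - (20*25 + 5) = -17/2 - (500 + 5) = -17/2 - 1*505 = -17/2 - 505 = -1027/2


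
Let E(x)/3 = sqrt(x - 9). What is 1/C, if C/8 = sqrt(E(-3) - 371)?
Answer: 1/(8*sqrt(-371 + 6*I*sqrt(3))) ≈ 9.0849e-5 - 0.0064878*I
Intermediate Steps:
E(x) = 3*sqrt(-9 + x) (E(x) = 3*sqrt(x - 9) = 3*sqrt(-9 + x))
C = 8*sqrt(-371 + 6*I*sqrt(3)) (C = 8*sqrt(3*sqrt(-9 - 3) - 371) = 8*sqrt(3*sqrt(-12) - 371) = 8*sqrt(3*(2*I*sqrt(3)) - 371) = 8*sqrt(6*I*sqrt(3) - 371) = 8*sqrt(-371 + 6*I*sqrt(3)) ≈ 2.158 + 154.11*I)
1/C = 1/(8*sqrt(-371 + 6*I*sqrt(3)))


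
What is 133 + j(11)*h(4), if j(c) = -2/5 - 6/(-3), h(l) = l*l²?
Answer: 1177/5 ≈ 235.40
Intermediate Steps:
h(l) = l³
j(c) = 8/5 (j(c) = -2*⅕ - 6*(-⅓) = -⅖ + 2 = 8/5)
133 + j(11)*h(4) = 133 + (8/5)*4³ = 133 + (8/5)*64 = 133 + 512/5 = 1177/5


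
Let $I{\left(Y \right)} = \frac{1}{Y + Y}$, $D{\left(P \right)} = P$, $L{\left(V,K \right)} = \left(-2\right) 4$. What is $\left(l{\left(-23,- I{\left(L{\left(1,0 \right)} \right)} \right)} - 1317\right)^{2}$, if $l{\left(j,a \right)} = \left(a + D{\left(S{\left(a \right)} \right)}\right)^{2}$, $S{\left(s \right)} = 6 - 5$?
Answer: $\frac{113476680769}{65536} \approx 1.7315 \cdot 10^{6}$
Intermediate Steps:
$S{\left(s \right)} = 1$
$L{\left(V,K \right)} = -8$
$I{\left(Y \right)} = \frac{1}{2 Y}$
$l{\left(j,a \right)} = \left(1 + a\right)^{2}$ ($l{\left(j,a \right)} = \left(a + 1\right)^{2} = \left(1 + a\right)^{2}$)
$\left(l{\left(-23,- I{\left(L{\left(1,0 \right)} \right)} \right)} - 1317\right)^{2} = \left(\left(1 - \frac{1}{2 \left(-8\right)}\right)^{2} - 1317\right)^{2} = \left(\left(1 - \frac{1}{2} \left(- \frac{1}{8}\right)\right)^{2} - 1317\right)^{2} = \left(\left(1 - - \frac{1}{16}\right)^{2} - 1317\right)^{2} = \left(\left(1 + \frac{1}{16}\right)^{2} - 1317\right)^{2} = \left(\left(\frac{17}{16}\right)^{2} - 1317\right)^{2} = \left(\frac{289}{256} - 1317\right)^{2} = \left(- \frac{336863}{256}\right)^{2} = \frac{113476680769}{65536}$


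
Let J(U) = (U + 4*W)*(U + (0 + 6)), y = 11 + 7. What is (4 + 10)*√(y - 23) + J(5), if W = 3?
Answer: 187 + 14*I*√5 ≈ 187.0 + 31.305*I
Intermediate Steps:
y = 18
J(U) = (6 + U)*(12 + U) (J(U) = (U + 4*3)*(U + (0 + 6)) = (U + 12)*(U + 6) = (12 + U)*(6 + U) = (6 + U)*(12 + U))
(4 + 10)*√(y - 23) + J(5) = (4 + 10)*√(18 - 23) + (72 + 5² + 18*5) = 14*√(-5) + (72 + 25 + 90) = 14*(I*√5) + 187 = 14*I*√5 + 187 = 187 + 14*I*√5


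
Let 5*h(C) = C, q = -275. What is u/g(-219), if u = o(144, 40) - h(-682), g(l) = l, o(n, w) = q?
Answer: 231/365 ≈ 0.63288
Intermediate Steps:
o(n, w) = -275
h(C) = C/5
u = -693/5 (u = -275 - (-682)/5 = -275 - 1*(-682/5) = -275 + 682/5 = -693/5 ≈ -138.60)
u/g(-219) = -693/5/(-219) = -693/5*(-1/219) = 231/365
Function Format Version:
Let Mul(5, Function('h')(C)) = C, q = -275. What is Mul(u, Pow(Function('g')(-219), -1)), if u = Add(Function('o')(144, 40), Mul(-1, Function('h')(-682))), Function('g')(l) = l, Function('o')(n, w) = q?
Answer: Rational(231, 365) ≈ 0.63288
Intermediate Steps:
Function('o')(n, w) = -275
Function('h')(C) = Mul(Rational(1, 5), C)
u = Rational(-693, 5) (u = Add(-275, Mul(-1, Mul(Rational(1, 5), -682))) = Add(-275, Mul(-1, Rational(-682, 5))) = Add(-275, Rational(682, 5)) = Rational(-693, 5) ≈ -138.60)
Mul(u, Pow(Function('g')(-219), -1)) = Mul(Rational(-693, 5), Pow(-219, -1)) = Mul(Rational(-693, 5), Rational(-1, 219)) = Rational(231, 365)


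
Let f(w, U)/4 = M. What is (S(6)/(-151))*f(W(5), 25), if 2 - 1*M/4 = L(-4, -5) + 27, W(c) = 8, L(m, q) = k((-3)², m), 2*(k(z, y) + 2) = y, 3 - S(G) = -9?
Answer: 4032/151 ≈ 26.702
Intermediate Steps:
S(G) = 12 (S(G) = 3 - 1*(-9) = 3 + 9 = 12)
k(z, y) = -2 + y/2
L(m, q) = -2 + m/2
M = -84 (M = 8 - 4*((-2 + (½)*(-4)) + 27) = 8 - 4*((-2 - 2) + 27) = 8 - 4*(-4 + 27) = 8 - 4*23 = 8 - 92 = -84)
f(w, U) = -336 (f(w, U) = 4*(-84) = -336)
(S(6)/(-151))*f(W(5), 25) = (12/(-151))*(-336) = (12*(-1/151))*(-336) = -12/151*(-336) = 4032/151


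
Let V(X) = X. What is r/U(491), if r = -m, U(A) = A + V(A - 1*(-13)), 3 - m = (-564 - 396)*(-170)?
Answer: 163197/995 ≈ 164.02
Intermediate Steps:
m = -163197 (m = 3 - (-564 - 396)*(-170) = 3 - (-960)*(-170) = 3 - 1*163200 = 3 - 163200 = -163197)
U(A) = 13 + 2*A (U(A) = A + (A - 1*(-13)) = A + (A + 13) = A + (13 + A) = 13 + 2*A)
r = 163197 (r = -1*(-163197) = 163197)
r/U(491) = 163197/(13 + 2*491) = 163197/(13 + 982) = 163197/995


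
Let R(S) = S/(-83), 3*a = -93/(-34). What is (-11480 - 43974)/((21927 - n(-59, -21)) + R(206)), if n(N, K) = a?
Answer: -156491188/61868417 ≈ -2.5294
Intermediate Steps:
a = 31/34 (a = (-93/(-34))/3 = (-93*(-1/34))/3 = (⅓)*(93/34) = 31/34 ≈ 0.91177)
n(N, K) = 31/34
R(S) = -S/83 (R(S) = S*(-1/83) = -S/83)
(-11480 - 43974)/((21927 - n(-59, -21)) + R(206)) = (-11480 - 43974)/((21927 - 1*31/34) - 1/83*206) = -55454/((21927 - 31/34) - 206/83) = -55454/(745487/34 - 206/83) = -55454/61868417/2822 = -55454*2822/61868417 = -156491188/61868417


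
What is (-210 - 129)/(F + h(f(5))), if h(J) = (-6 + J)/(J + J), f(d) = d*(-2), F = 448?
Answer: -565/748 ≈ -0.75535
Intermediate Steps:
f(d) = -2*d
h(J) = (-6 + J)/(2*J) (h(J) = (-6 + J)/((2*J)) = (-6 + J)*(1/(2*J)) = (-6 + J)/(2*J))
(-210 - 129)/(F + h(f(5))) = (-210 - 129)/(448 + (-6 - 2*5)/(2*((-2*5)))) = -339/(448 + (1/2)*(-6 - 10)/(-10)) = -339/(448 + (1/2)*(-1/10)*(-16)) = -339/(448 + 4/5) = -339/2244/5 = -339*5/2244 = -565/748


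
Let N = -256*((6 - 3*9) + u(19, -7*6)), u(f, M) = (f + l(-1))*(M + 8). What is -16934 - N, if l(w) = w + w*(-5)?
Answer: -222502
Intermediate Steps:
l(w) = -4*w (l(w) = w - 5*w = -4*w)
u(f, M) = (4 + f)*(8 + M) (u(f, M) = (f - 4*(-1))*(M + 8) = (f + 4)*(8 + M) = (4 + f)*(8 + M))
N = 205568 (N = -256*((6 - 3*9) + (32 + 4*(-7*6) + 8*19 - 7*6*19)) = -256*((6 - 27) + (32 + 4*(-42) + 152 - 42*19)) = -256*(-21 + (32 - 168 + 152 - 798)) = -256*(-21 - 782) = -256*(-803) = 205568)
-16934 - N = -16934 - 1*205568 = -16934 - 205568 = -222502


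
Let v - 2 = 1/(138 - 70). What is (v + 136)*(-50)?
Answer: -234625/34 ≈ -6900.7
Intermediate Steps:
v = 137/68 (v = 2 + 1/(138 - 70) = 2 + 1/68 = 137/68 ≈ 2.0147)
(v + 136)*(-50) = (137/68 + 136)*(-50) = (9385/68)*(-50) = -234625/34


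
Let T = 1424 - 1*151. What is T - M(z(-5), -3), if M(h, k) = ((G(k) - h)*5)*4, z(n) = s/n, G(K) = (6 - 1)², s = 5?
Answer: 753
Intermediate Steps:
G(K) = 25 (G(K) = 5² = 25)
z(n) = 5/n
M(h, k) = 500 - 20*h (M(h, k) = ((25 - h)*5)*4 = (125 - 5*h)*4 = 500 - 20*h)
T = 1273 (T = 1424 - 151 = 1273)
T - M(z(-5), -3) = 1273 - (500 - 100/(-5)) = 1273 - (500 - 100*(-1)/5) = 1273 - (500 - 20*(-1)) = 1273 - (500 + 20) = 1273 - 1*520 = 1273 - 520 = 753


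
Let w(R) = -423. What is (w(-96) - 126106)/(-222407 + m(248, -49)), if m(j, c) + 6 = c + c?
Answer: 126529/222511 ≈ 0.56864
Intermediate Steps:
m(j, c) = -6 + 2*c (m(j, c) = -6 + (c + c) = -6 + 2*c)
(w(-96) - 126106)/(-222407 + m(248, -49)) = (-423 - 126106)/(-222407 + (-6 + 2*(-49))) = -126529/(-222407 + (-6 - 98)) = -126529/(-222407 - 104) = -126529/(-222511) = -126529*(-1/222511) = 126529/222511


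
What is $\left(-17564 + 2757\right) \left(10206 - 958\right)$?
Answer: $-136935136$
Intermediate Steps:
$\left(-17564 + 2757\right) \left(10206 - 958\right) = \left(-14807\right) 9248 = -136935136$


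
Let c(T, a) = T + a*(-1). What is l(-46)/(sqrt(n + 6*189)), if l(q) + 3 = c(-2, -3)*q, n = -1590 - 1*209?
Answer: 7*I*sqrt(665)/95 ≈ 1.9001*I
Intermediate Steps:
n = -1799 (n = -1590 - 209 = -1799)
c(T, a) = T - a
l(q) = -3 + q (l(q) = -3 + (-2 - 1*(-3))*q = -3 + (-2 + 3)*q = -3 + 1*q = -3 + q)
l(-46)/(sqrt(n + 6*189)) = (-3 - 46)/(sqrt(-1799 + 6*189)) = -49/sqrt(-1799 + 1134) = -49*(-I*sqrt(665)/665) = -(-7)*I*sqrt(665)/95 = 7*I*sqrt(665)/95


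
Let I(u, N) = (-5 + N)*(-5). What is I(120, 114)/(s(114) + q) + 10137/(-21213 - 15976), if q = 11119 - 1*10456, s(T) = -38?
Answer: -5320726/4648625 ≈ -1.1446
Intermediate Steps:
I(u, N) = 25 - 5*N
q = 663 (q = 11119 - 10456 = 663)
I(120, 114)/(s(114) + q) + 10137/(-21213 - 15976) = (25 - 5*114)/(-38 + 663) + 10137/(-21213 - 15976) = (25 - 570)/625 + 10137/(-37189) = -545*1/625 + 10137*(-1/37189) = -109/125 - 10137/37189 = -5320726/4648625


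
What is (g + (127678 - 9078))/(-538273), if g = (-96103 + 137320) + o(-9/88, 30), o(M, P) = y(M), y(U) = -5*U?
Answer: -14063941/47368024 ≈ -0.29691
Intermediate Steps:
o(M, P) = -5*M
g = 3627141/88 (g = (-96103 + 137320) - (-45)/88 = 41217 - (-45)/88 = 41217 - 5*(-9/88) = 41217 + 45/88 = 3627141/88 ≈ 41218.)
(g + (127678 - 9078))/(-538273) = (3627141/88 + (127678 - 9078))/(-538273) = (3627141/88 + 118600)*(-1/538273) = (14063941/88)*(-1/538273) = -14063941/47368024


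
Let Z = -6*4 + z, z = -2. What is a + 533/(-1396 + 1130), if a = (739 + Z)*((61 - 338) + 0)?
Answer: -52535799/266 ≈ -1.9750e+5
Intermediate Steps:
Z = -26 (Z = -6*4 - 2 = -24 - 2 = -26)
a = -197501 (a = (739 - 26)*((61 - 338) + 0) = 713*(-277 + 0) = 713*(-277) = -197501)
a + 533/(-1396 + 1130) = -197501 + 533/(-1396 + 1130) = -197501 + 533/(-266) = -197501 + 533*(-1/266) = -197501 - 533/266 = -52535799/266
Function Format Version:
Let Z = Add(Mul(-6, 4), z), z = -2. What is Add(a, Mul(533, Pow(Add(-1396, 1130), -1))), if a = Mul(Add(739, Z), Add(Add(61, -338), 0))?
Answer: Rational(-52535799, 266) ≈ -1.9750e+5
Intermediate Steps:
Z = -26 (Z = Add(Mul(-6, 4), -2) = Add(-24, -2) = -26)
a = -197501 (a = Mul(Add(739, -26), Add(Add(61, -338), 0)) = Mul(713, Add(-277, 0)) = Mul(713, -277) = -197501)
Add(a, Mul(533, Pow(Add(-1396, 1130), -1))) = Add(-197501, Mul(533, Pow(Add(-1396, 1130), -1))) = Add(-197501, Mul(533, Pow(-266, -1))) = Add(-197501, Mul(533, Rational(-1, 266))) = Add(-197501, Rational(-533, 266)) = Rational(-52535799, 266)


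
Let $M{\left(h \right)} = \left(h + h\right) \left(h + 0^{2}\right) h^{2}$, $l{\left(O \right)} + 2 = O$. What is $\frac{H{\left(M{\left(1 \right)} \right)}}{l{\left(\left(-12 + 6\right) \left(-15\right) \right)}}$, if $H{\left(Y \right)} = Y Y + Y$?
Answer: $\frac{3}{44} \approx 0.068182$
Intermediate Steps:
$l{\left(O \right)} = -2 + O$
$M{\left(h \right)} = 2 h^{4}$ ($M{\left(h \right)} = 2 h \left(h + 0\right) h^{2} = 2 h h h^{2} = 2 h^{2} h^{2} = 2 h^{4}$)
$H{\left(Y \right)} = Y + Y^{2}$ ($H{\left(Y \right)} = Y^{2} + Y = Y + Y^{2}$)
$\frac{H{\left(M{\left(1 \right)} \right)}}{l{\left(\left(-12 + 6\right) \left(-15\right) \right)}} = \frac{2 \cdot 1^{4} \left(1 + 2 \cdot 1^{4}\right)}{-2 + \left(-12 + 6\right) \left(-15\right)} = \frac{2 \cdot 1 \left(1 + 2 \cdot 1\right)}{-2 - -90} = \frac{2 \left(1 + 2\right)}{-2 + 90} = \frac{2 \cdot 3}{88} = 6 \cdot \frac{1}{88} = \frac{3}{44}$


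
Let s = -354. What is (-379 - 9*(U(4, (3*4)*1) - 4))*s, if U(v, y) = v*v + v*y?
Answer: 325326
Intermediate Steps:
U(v, y) = v² + v*y
(-379 - 9*(U(4, (3*4)*1) - 4))*s = (-379 - 9*(4*(4 + (3*4)*1) - 4))*(-354) = (-379 - 9*(4*(4 + 12*1) - 4))*(-354) = (-379 - 9*(4*(4 + 12) - 4))*(-354) = (-379 - 9*(4*16 - 4))*(-354) = (-379 - 9*(64 - 4))*(-354) = (-379 - 9*60)*(-354) = (-379 - 540)*(-354) = -919*(-354) = 325326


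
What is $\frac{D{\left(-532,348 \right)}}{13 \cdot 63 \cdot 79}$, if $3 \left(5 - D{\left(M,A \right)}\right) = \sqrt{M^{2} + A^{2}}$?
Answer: $\frac{5}{64701} - \frac{4 \sqrt{25258}}{194103} \approx -0.0031978$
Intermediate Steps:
$D{\left(M,A \right)} = 5 - \frac{\sqrt{A^{2} + M^{2}}}{3}$ ($D{\left(M,A \right)} = 5 - \frac{\sqrt{M^{2} + A^{2}}}{3} = 5 - \frac{\sqrt{A^{2} + M^{2}}}{3}$)
$\frac{D{\left(-532,348 \right)}}{13 \cdot 63 \cdot 79} = \frac{5 - \frac{\sqrt{348^{2} + \left(-532\right)^{2}}}{3}}{13 \cdot 63 \cdot 79} = \frac{5 - \frac{\sqrt{121104 + 283024}}{3}}{819 \cdot 79} = \frac{5 - \frac{\sqrt{404128}}{3}}{64701} = \left(5 - \frac{4 \sqrt{25258}}{3}\right) \frac{1}{64701} = \frac{5}{64701} - \frac{4 \sqrt{25258}}{194103}$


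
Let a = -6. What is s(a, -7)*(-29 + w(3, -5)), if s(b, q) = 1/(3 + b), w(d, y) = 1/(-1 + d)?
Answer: 19/2 ≈ 9.5000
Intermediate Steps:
s(a, -7)*(-29 + w(3, -5)) = (-29 + 1/(-1 + 3))/(3 - 6) = (-29 + 1/2)/(-3) = -(-29 + ½)/3 = -⅓*(-57/2) = 19/2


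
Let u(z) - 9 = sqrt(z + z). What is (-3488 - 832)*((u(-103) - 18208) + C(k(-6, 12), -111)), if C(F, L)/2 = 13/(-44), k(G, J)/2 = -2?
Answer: 864844560/11 - 4320*I*sqrt(206) ≈ 7.8622e+7 - 62004.0*I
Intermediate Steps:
k(G, J) = -4 (k(G, J) = 2*(-2) = -4)
u(z) = 9 + sqrt(2)*sqrt(z) (u(z) = 9 + sqrt(z + z) = 9 + sqrt(2*z) = 9 + sqrt(2)*sqrt(z))
C(F, L) = -13/22 (C(F, L) = 2*(13/(-44)) = 2*(13*(-1/44)) = 2*(-13/44) = -13/22)
(-3488 - 832)*((u(-103) - 18208) + C(k(-6, 12), -111)) = (-3488 - 832)*(((9 + sqrt(2)*sqrt(-103)) - 18208) - 13/22) = -4320*(((9 + sqrt(2)*(I*sqrt(103))) - 18208) - 13/22) = -4320*(((9 + I*sqrt(206)) - 18208) - 13/22) = -4320*((-18199 + I*sqrt(206)) - 13/22) = -4320*(-400391/22 + I*sqrt(206)) = 864844560/11 - 4320*I*sqrt(206)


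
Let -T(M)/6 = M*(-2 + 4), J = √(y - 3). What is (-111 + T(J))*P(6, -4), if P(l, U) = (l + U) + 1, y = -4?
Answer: -333 - 36*I*√7 ≈ -333.0 - 95.247*I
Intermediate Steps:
J = I*√7 (J = √(-4 - 3) = √(-7) = I*√7 ≈ 2.6458*I)
T(M) = -12*M (T(M) = -6*M*(-2 + 4) = -6*M*2 = -12*M)
P(l, U) = 1 + U + l (P(l, U) = (U + l) + 1 = 1 + U + l)
(-111 + T(J))*P(6, -4) = (-111 - 12*I*√7)*(1 - 4 + 6) = (-111 - 12*I*√7)*3 = -333 - 36*I*√7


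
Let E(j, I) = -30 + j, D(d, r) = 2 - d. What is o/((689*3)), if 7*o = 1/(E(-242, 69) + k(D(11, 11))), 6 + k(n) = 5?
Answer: -1/3950037 ≈ -2.5316e-7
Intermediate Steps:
k(n) = -1 (k(n) = -6 + 5 = -1)
o = -1/1911 (o = 1/(7*((-30 - 242) - 1)) = 1/(7*(-272 - 1)) = (⅐)/(-273) = (⅐)*(-1/273) = -1/1911 ≈ -0.00052329)
o/((689*3)) = -1/(1911*(689*3)) = -1/1911/2067 = -1/1911*1/2067 = -1/3950037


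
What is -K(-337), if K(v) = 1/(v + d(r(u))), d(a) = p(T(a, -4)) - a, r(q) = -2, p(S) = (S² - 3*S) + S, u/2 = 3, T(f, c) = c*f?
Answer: 1/287 ≈ 0.0034843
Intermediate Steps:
u = 6 (u = 2*3 = 6)
p(S) = S² - 2*S
d(a) = -a - 4*a*(-2 - 4*a) (d(a) = (-4*a)*(-2 - 4*a) - a = -4*a*(-2 - 4*a) - a = -a - 4*a*(-2 - 4*a))
K(v) = 1/(50 + v) (K(v) = 1/(v - 2*(7 + 16*(-2))) = 1/(v - 2*(7 - 32)) = 1/(v - 2*(-25)) = 1/(v + 50) = 1/(50 + v))
-K(-337) = -1/(50 - 337) = -1/(-287) = -1*(-1/287) = 1/287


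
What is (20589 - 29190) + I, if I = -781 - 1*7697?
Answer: -17079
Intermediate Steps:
I = -8478 (I = -781 - 7697 = -8478)
(20589 - 29190) + I = (20589 - 29190) - 8478 = -8601 - 8478 = -17079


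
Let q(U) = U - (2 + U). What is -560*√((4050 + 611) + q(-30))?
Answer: -560*√4659 ≈ -38224.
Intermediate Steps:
q(U) = -2 (q(U) = U + (-2 - U) = -2)
-560*√((4050 + 611) + q(-30)) = -560*√((4050 + 611) - 2) = -560*√(4661 - 2) = -560*√4659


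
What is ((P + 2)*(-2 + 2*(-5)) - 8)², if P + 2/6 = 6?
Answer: 10000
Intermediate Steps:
P = 17/3 (P = -⅓ + 6 = 17/3 ≈ 5.6667)
((P + 2)*(-2 + 2*(-5)) - 8)² = ((17/3 + 2)*(-2 + 2*(-5)) - 8)² = (23*(-2 - 10)/3 - 8)² = ((23/3)*(-12) - 8)² = (-92 - 8)² = (-100)² = 10000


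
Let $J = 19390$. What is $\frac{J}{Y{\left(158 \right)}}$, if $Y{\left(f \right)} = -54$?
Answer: $- \frac{9695}{27} \approx -359.07$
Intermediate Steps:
$\frac{J}{Y{\left(158 \right)}} = \frac{19390}{-54} = 19390 \left(- \frac{1}{54}\right) = - \frac{9695}{27}$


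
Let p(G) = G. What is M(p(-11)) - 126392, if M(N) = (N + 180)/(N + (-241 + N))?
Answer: -33241265/263 ≈ -1.2639e+5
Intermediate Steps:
M(N) = (180 + N)/(-241 + 2*N)
M(p(-11)) - 126392 = (180 - 11)/(-241 + 2*(-11)) - 126392 = 169/(-241 - 22) - 126392 = 169/(-263) - 126392 = -1/263*169 - 126392 = -169/263 - 126392 = -33241265/263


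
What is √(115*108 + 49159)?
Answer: √61579 ≈ 248.15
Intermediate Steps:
√(115*108 + 49159) = √(12420 + 49159) = √61579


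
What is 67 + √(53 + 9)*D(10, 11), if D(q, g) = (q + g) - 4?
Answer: 67 + 17*√62 ≈ 200.86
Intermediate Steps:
D(q, g) = -4 + g + q (D(q, g) = (g + q) - 4 = -4 + g + q)
67 + √(53 + 9)*D(10, 11) = 67 + √(53 + 9)*(-4 + 11 + 10) = 67 + √62*17 = 67 + 17*√62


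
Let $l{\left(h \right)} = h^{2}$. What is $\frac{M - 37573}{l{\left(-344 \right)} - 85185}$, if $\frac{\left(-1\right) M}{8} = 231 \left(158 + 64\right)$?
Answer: $- \frac{447829}{33151} \approx -13.509$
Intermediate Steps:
$M = -410256$ ($M = - 8 \cdot 231 \left(158 + 64\right) = - 8 \cdot 231 \cdot 222 = \left(-8\right) 51282 = -410256$)
$\frac{M - 37573}{l{\left(-344 \right)} - 85185} = \frac{-410256 - 37573}{\left(-344\right)^{2} - 85185} = \frac{-410256 - 37573}{118336 - 85185} = \frac{-410256 - 37573}{33151} = \left(-447829\right) \frac{1}{33151} = - \frac{447829}{33151}$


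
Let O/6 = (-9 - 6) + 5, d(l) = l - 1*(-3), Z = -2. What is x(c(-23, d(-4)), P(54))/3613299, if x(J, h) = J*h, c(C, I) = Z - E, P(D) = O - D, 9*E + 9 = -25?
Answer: -608/10839897 ≈ -5.6089e-5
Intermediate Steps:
E = -34/9 (E = -1 + (⅑)*(-25) = -1 - 25/9 = -34/9 ≈ -3.7778)
d(l) = 3 + l (d(l) = l + 3 = 3 + l)
O = -60 (O = 6*((-9 - 6) + 5) = 6*(-15 + 5) = 6*(-10) = -60)
P(D) = -60 - D
c(C, I) = 16/9 (c(C, I) = -2 - 1*(-34/9) = -2 + 34/9 = 16/9)
x(c(-23, d(-4)), P(54))/3613299 = (16*(-60 - 1*54)/9)/3613299 = (16*(-60 - 54)/9)*(1/3613299) = ((16/9)*(-114))*(1/3613299) = -608/3*1/3613299 = -608/10839897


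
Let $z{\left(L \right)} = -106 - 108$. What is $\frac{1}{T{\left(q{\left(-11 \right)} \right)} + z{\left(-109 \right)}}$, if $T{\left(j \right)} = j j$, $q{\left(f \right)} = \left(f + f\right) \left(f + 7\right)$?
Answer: $\frac{1}{7530} \approx 0.0001328$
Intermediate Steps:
$q{\left(f \right)} = 2 f \left(7 + f\right)$
$z{\left(L \right)} = -214$ ($z{\left(L \right)} = -106 - 108 = -214$)
$T{\left(j \right)} = j^{2}$
$\frac{1}{T{\left(q{\left(-11 \right)} \right)} + z{\left(-109 \right)}} = \frac{1}{\left(2 \left(-11\right) \left(7 - 11\right)\right)^{2} - 214} = \frac{1}{\left(2 \left(-11\right) \left(-4\right)\right)^{2} - 214} = \frac{1}{88^{2} - 214} = \frac{1}{7744 - 214} = \frac{1}{7530}$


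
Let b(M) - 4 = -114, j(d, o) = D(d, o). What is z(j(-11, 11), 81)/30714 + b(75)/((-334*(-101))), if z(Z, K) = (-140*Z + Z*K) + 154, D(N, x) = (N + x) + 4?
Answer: -1536182/259026519 ≈ -0.0059306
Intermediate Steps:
D(N, x) = 4 + N + x
j(d, o) = 4 + d + o
z(Z, K) = 154 - 140*Z + K*Z (z(Z, K) = (-140*Z + K*Z) + 154 = 154 - 140*Z + K*Z)
b(M) = -110 (b(M) = 4 - 114 = -110)
z(j(-11, 11), 81)/30714 + b(75)/((-334*(-101))) = (154 - 140*(4 - 11 + 11) + 81*(4 - 11 + 11))/30714 - 110/((-334*(-101))) = (154 - 140*4 + 81*4)*(1/30714) - 110/33734 = (154 - 560 + 324)*(1/30714) - 110*1/33734 = -82*1/30714 - 55/16867 = -41/15357 - 55/16867 = -1536182/259026519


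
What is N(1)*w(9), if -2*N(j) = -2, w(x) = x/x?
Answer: 1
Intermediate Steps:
w(x) = 1
N(j) = 1 (N(j) = -1/2*(-2) = 1)
N(1)*w(9) = 1*1 = 1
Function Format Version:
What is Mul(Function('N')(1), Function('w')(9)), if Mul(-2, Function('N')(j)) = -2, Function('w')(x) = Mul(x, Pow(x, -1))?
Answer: 1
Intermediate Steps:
Function('w')(x) = 1
Function('N')(j) = 1 (Function('N')(j) = Mul(Rational(-1, 2), -2) = 1)
Mul(Function('N')(1), Function('w')(9)) = Mul(1, 1) = 1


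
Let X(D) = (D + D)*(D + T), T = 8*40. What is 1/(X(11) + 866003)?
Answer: 1/873285 ≈ 1.1451e-6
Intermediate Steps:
T = 320
X(D) = 2*D*(320 + D) (X(D) = (D + D)*(D + 320) = (2*D)*(320 + D) = 2*D*(320 + D))
1/(X(11) + 866003) = 1/(2*11*(320 + 11) + 866003) = 1/(2*11*331 + 866003) = 1/(7282 + 866003) = 1/873285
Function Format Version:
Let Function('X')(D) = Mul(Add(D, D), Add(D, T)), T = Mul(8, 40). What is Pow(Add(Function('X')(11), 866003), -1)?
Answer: Rational(1, 873285) ≈ 1.1451e-6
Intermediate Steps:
T = 320
Function('X')(D) = Mul(2, D, Add(320, D)) (Function('X')(D) = Mul(Add(D, D), Add(D, 320)) = Mul(Mul(2, D), Add(320, D)) = Mul(2, D, Add(320, D)))
Pow(Add(Function('X')(11), 866003), -1) = Pow(Add(Mul(2, 11, Add(320, 11)), 866003), -1) = Pow(Add(Mul(2, 11, 331), 866003), -1) = Pow(Add(7282, 866003), -1) = Pow(873285, -1) = Rational(1, 873285)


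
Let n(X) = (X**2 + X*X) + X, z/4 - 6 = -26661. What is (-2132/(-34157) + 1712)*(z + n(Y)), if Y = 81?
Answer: -5462924895972/34157 ≈ -1.5994e+8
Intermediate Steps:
z = -106620 (z = 24 + 4*(-26661) = 24 - 106644 = -106620)
n(X) = X + 2*X**2 (n(X) = (X**2 + X**2) + X = 2*X**2 + X = X + 2*X**2)
(-2132/(-34157) + 1712)*(z + n(Y)) = (-2132/(-34157) + 1712)*(-106620 + 81*(1 + 2*81)) = (-2132*(-1/34157) + 1712)*(-106620 + 81*(1 + 162)) = (2132/34157 + 1712)*(-106620 + 81*163) = 58478916*(-106620 + 13203)/34157 = (58478916/34157)*(-93417) = -5462924895972/34157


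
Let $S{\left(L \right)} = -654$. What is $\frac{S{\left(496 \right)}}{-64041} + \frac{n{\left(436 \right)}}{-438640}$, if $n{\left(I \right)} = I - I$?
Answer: $\frac{218}{21347} \approx 0.010212$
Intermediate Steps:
$n{\left(I \right)} = 0$
$\frac{S{\left(496 \right)}}{-64041} + \frac{n{\left(436 \right)}}{-438640} = - \frac{654}{-64041} + \frac{0}{-438640} = \left(-654\right) \left(- \frac{1}{64041}\right) + 0 \left(- \frac{1}{438640}\right) = \frac{218}{21347} + 0 = \frac{218}{21347}$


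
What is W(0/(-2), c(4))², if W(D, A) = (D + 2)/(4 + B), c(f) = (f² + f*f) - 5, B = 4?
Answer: 1/16 ≈ 0.062500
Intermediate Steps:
c(f) = -5 + 2*f² (c(f) = (f² + f²) - 5 = 2*f² - 5 = -5 + 2*f²)
W(D, A) = ¼ + D/8 (W(D, A) = (D + 2)/(4 + 4) = (2 + D)/8 = (2 + D)*(⅛) = ¼ + D/8)
W(0/(-2), c(4))² = (¼ + (0/(-2))/8)² = (¼ + (0*(-½))/8)² = (¼ + (⅛)*0)² = (¼ + 0)² = (¼)² = 1/16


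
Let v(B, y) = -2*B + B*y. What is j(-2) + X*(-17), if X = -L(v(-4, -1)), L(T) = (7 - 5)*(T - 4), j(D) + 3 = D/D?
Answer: 270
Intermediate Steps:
j(D) = -2 (j(D) = -3 + D/D = -3 + 1 = -2)
L(T) = -8 + 2*T (L(T) = 2*(-4 + T) = -8 + 2*T)
X = -16 (X = -(-8 + 2*(-4*(-2 - 1))) = -(-8 + 2*(-4*(-3))) = -(-8 + 2*12) = -(-8 + 24) = -1*16 = -16)
j(-2) + X*(-17) = -2 - 16*(-17) = -2 + 272 = 270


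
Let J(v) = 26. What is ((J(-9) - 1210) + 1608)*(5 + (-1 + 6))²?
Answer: 42400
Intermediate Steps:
((J(-9) - 1210) + 1608)*(5 + (-1 + 6))² = ((26 - 1210) + 1608)*(5 + (-1 + 6))² = (-1184 + 1608)*(5 + 5)² = 424*10² = 424*100 = 42400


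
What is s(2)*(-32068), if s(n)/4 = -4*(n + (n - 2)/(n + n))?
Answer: 1026176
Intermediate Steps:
s(n) = -16*n - 8*(-2 + n)/n (s(n) = 4*(-4*(n + (n - 2)/(n + n))) = 4*(-4*(n + (-2 + n)/((2*n)))) = 4*(-4*(n + (-2 + n)*(1/(2*n)))) = 4*(-4*(n + (-2 + n)/(2*n))) = 4*(-4*n - 2*(-2 + n)/n) = -16*n - 8*(-2 + n)/n)
s(2)*(-32068) = (-8 - 16*2 + 16/2)*(-32068) = (-8 - 32 + 16*(1/2))*(-32068) = (-8 - 32 + 8)*(-32068) = -32*(-32068) = 1026176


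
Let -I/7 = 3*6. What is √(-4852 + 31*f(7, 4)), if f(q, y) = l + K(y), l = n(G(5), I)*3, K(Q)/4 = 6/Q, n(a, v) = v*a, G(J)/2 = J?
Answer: I*√121846 ≈ 349.06*I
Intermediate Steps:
I = -126 (I = -21*6 = -7*18 = -126)
G(J) = 2*J
n(a, v) = a*v
K(Q) = 24/Q (K(Q) = 4*(6/Q) = 24/Q)
l = -3780 (l = ((2*5)*(-126))*3 = (10*(-126))*3 = -1260*3 = -3780)
f(q, y) = -3780 + 24/y
√(-4852 + 31*f(7, 4)) = √(-4852 + 31*(-3780 + 24/4)) = √(-4852 + 31*(-3780 + 24*(¼))) = √(-4852 + 31*(-3780 + 6)) = √(-4852 + 31*(-3774)) = √(-4852 - 116994) = √(-121846) = I*√121846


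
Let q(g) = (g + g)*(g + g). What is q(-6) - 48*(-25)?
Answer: 1344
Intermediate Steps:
q(g) = 4*g² (q(g) = (2*g)*(2*g) = 4*g²)
q(-6) - 48*(-25) = 4*(-6)² - 48*(-25) = 4*36 + 1200 = 144 + 1200 = 1344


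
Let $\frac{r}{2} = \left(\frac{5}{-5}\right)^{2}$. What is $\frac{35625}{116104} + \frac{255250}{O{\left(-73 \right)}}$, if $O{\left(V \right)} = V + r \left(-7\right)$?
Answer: $- \frac{29632446625}{10101048} \approx -2933.6$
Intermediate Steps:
$r = 2$ ($r = 2 \left(\frac{5}{-5}\right)^{2} = 2 \left(5 \left(- \frac{1}{5}\right)\right)^{2} = 2 \left(-1\right)^{2} = 2 \cdot 1 = 2$)
$O{\left(V \right)} = -14 + V$ ($O{\left(V \right)} = V + 2 \left(-7\right) = V - 14 = -14 + V$)
$\frac{35625}{116104} + \frac{255250}{O{\left(-73 \right)}} = \frac{35625}{116104} + \frac{255250}{-14 - 73} = 35625 \cdot \frac{1}{116104} + \frac{255250}{-87} = \frac{35625}{116104} + 255250 \left(- \frac{1}{87}\right) = \frac{35625}{116104} - \frac{255250}{87} = - \frac{29632446625}{10101048}$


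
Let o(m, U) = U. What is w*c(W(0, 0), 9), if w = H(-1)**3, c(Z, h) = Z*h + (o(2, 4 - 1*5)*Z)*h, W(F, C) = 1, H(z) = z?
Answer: 0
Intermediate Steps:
c(Z, h) = 0 (c(Z, h) = Z*h + ((4 - 1*5)*Z)*h = Z*h + ((4 - 5)*Z)*h = Z*h + (-Z)*h = Z*h - Z*h = 0)
w = -1 (w = (-1)**3 = -1)
w*c(W(0, 0), 9) = -1*0 = 0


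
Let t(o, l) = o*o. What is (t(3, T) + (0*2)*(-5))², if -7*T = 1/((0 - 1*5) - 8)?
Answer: 81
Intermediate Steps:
T = 1/91 (T = -1/(7*((0 - 1*5) - 8)) = -1/(7*((0 - 5) - 8)) = -1/(7*(-5 - 8)) = -⅐/(-13) = -⅐*(-1/13) = 1/91 ≈ 0.010989)
t(o, l) = o²
(t(3, T) + (0*2)*(-5))² = (3² + (0*2)*(-5))² = (9 + 0*(-5))² = (9 + 0)² = 9² = 81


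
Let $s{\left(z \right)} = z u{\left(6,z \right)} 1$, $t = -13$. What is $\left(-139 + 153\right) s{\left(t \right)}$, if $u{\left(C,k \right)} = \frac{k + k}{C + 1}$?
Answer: $676$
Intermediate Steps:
$u{\left(C,k \right)} = \frac{2 k}{1 + C}$
$s{\left(z \right)} = \frac{2 z^{2}}{7}$ ($s{\left(z \right)} = z \frac{2 z}{1 + 6} \cdot 1 = z \frac{2 z}{7} \cdot 1 = \frac{2 z^{2}}{7} \cdot 1 = \frac{2 z^{2}}{7}$)
$\left(-139 + 153\right) s{\left(t \right)} = \left(-139 + 153\right) \frac{2 \left(-13\right)^{2}}{7} = 14 \cdot \frac{2}{7} \cdot 169 = 14 \cdot \frac{338}{7} = 676$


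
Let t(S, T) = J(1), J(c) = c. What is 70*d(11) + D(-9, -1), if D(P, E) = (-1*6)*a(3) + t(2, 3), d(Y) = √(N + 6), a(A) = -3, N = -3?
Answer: 19 + 70*√3 ≈ 140.24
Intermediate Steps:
t(S, T) = 1
d(Y) = √3 (d(Y) = √(-3 + 6) = √3)
D(P, E) = 19 (D(P, E) = -1*6*(-3) + 1 = -6*(-3) + 1 = 18 + 1 = 19)
70*d(11) + D(-9, -1) = 70*√3 + 19 = 19 + 70*√3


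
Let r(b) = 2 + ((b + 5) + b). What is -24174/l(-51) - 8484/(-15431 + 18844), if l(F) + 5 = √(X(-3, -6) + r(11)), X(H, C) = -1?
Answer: -137518254/3413 - 16116*√7 ≈ -82931.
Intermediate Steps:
r(b) = 7 + 2*b (r(b) = 2 + ((5 + b) + b) = 2 + (5 + 2*b) = 7 + 2*b)
l(F) = -5 + 2*√7 (l(F) = -5 + √(-1 + (7 + 2*11)) = -5 + √(-1 + (7 + 22)) = -5 + √(-1 + 29) = -5 + √28 = -5 + 2*√7)
-24174/l(-51) - 8484/(-15431 + 18844) = -24174/(-5 + 2*√7) - 8484/(-15431 + 18844) = -24174/(-5 + 2*√7) - 8484/3413 = -8484/3413 - 24174/(-5 + 2*√7)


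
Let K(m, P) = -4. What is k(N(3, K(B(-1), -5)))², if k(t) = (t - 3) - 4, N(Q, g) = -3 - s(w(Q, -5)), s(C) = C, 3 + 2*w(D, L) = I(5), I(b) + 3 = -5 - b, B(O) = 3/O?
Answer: 4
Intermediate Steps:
I(b) = -8 - b (I(b) = -3 + (-5 - b) = -8 - b)
w(D, L) = -8 (w(D, L) = -3/2 + (-8 - 1*5)/2 = -3/2 + (-8 - 5)/2 = -3/2 + (½)*(-13) = -3/2 - 13/2 = -8)
N(Q, g) = 5 (N(Q, g) = -3 - 1*(-8) = -3 + 8 = 5)
k(t) = -7 + t (k(t) = (-3 + t) - 4 = -7 + t)
k(N(3, K(B(-1), -5)))² = (-7 + 5)² = (-2)² = 4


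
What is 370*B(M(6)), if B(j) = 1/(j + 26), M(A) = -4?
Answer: 185/11 ≈ 16.818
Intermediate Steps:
B(j) = 1/(26 + j)
370*B(M(6)) = 370/(26 - 4) = 370/22 = 370*(1/22) = 185/11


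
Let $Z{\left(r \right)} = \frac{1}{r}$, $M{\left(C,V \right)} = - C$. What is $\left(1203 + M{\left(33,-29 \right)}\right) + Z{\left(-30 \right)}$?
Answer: $\frac{35099}{30} \approx 1170.0$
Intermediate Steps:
$\left(1203 + M{\left(33,-29 \right)}\right) + Z{\left(-30 \right)} = \left(1203 - 33\right) + \frac{1}{-30} = \left(1203 - 33\right) - \frac{1}{30} = 1170 - \frac{1}{30} = \frac{35099}{30}$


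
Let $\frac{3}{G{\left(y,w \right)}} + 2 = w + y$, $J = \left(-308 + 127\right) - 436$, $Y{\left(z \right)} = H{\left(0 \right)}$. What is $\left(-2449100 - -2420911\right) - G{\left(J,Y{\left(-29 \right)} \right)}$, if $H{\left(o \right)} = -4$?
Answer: $- \frac{17561744}{623} \approx -28189.0$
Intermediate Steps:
$Y{\left(z \right)} = -4$
$J = -617$ ($J = -181 - 436 = -617$)
$G{\left(y,w \right)} = \frac{3}{-2 + w + y}$ ($G{\left(y,w \right)} = \frac{3}{-2 + \left(w + y\right)} = \frac{3}{-2 + w + y}$)
$\left(-2449100 - -2420911\right) - G{\left(J,Y{\left(-29 \right)} \right)} = \left(-2449100 - -2420911\right) - \frac{3}{-2 - 4 - 617} = \left(-2449100 + 2420911\right) - \frac{3}{-623} = -28189 - 3 \left(- \frac{1}{623}\right) = -28189 - - \frac{3}{623} = -28189 + \frac{3}{623} = - \frac{17561744}{623}$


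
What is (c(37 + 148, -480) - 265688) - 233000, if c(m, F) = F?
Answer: -499168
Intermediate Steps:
(c(37 + 148, -480) - 265688) - 233000 = (-480 - 265688) - 233000 = -266168 - 233000 = -499168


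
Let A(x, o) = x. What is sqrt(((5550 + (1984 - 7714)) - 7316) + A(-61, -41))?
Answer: I*sqrt(7557) ≈ 86.931*I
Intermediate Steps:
sqrt(((5550 + (1984 - 7714)) - 7316) + A(-61, -41)) = sqrt(((5550 + (1984 - 7714)) - 7316) - 61) = sqrt(((5550 - 5730) - 7316) - 61) = sqrt((-180 - 7316) - 61) = sqrt(-7496 - 61) = sqrt(-7557) = I*sqrt(7557)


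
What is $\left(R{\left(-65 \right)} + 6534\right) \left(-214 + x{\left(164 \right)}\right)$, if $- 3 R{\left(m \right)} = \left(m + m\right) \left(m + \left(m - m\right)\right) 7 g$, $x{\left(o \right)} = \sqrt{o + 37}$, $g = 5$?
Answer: $\frac{59095672}{3} - \frac{276148 \sqrt{201}}{3} \approx 1.8394 \cdot 10^{7}$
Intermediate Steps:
$x{\left(o \right)} = \sqrt{37 + o}$
$R{\left(m \right)} = - \frac{70 m^{2}}{3}$ ($R{\left(m \right)} = - \frac{\left(m + m\right) \left(m + \left(m - m\right)\right) 7 \cdot 5}{3} = - \frac{2 m \left(m + 0\right) 7 \cdot 5}{3} = - \frac{2 m m 7 \cdot 5}{3} = - \frac{2 m^{2} \cdot 7 \cdot 5}{3} = - \frac{14 m^{2} \cdot 5}{3} = - \frac{70 m^{2}}{3}$)
$\left(R{\left(-65 \right)} + 6534\right) \left(-214 + x{\left(164 \right)}\right) = \left(- \frac{70 \left(-65\right)^{2}}{3} + 6534\right) \left(-214 + \sqrt{37 + 164}\right) = \left(\left(- \frac{70}{3}\right) 4225 + 6534\right) \left(-214 + \sqrt{201}\right) = \left(- \frac{295750}{3} + 6534\right) \left(-214 + \sqrt{201}\right) = - \frac{276148 \left(-214 + \sqrt{201}\right)}{3} = \frac{59095672}{3} - \frac{276148 \sqrt{201}}{3}$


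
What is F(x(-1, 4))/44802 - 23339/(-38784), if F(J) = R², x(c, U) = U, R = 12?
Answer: 58401043/96533376 ≈ 0.60498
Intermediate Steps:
F(J) = 144 (F(J) = 12² = 144)
F(x(-1, 4))/44802 - 23339/(-38784) = 144/44802 - 23339/(-38784) = 144*(1/44802) - 23339*(-1/38784) = 8/2489 + 23339/38784 = 58401043/96533376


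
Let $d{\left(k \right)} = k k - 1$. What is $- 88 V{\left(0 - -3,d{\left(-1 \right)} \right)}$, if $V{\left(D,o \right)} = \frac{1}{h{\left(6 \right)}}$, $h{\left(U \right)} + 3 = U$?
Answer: $- \frac{88}{3} \approx -29.333$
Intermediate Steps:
$h{\left(U \right)} = -3 + U$
$d{\left(k \right)} = -1 + k^{2}$ ($d{\left(k \right)} = k^{2} - 1 = -1 + k^{2}$)
$V{\left(D,o \right)} = \frac{1}{3}$ ($V{\left(D,o \right)} = \frac{1}{-3 + 6} = \frac{1}{3}$)
$- 88 V{\left(0 - -3,d{\left(-1 \right)} \right)} = \left(-88\right) \frac{1}{3} = - \frac{88}{3}$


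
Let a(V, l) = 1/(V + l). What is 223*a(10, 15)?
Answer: 223/25 ≈ 8.9200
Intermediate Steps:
223*a(10, 15) = 223/(10 + 15) = 223/25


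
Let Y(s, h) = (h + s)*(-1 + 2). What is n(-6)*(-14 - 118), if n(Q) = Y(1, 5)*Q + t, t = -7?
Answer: 5676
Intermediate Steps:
Y(s, h) = h + s (Y(s, h) = (h + s)*1 = h + s)
n(Q) = -7 + 6*Q (n(Q) = (5 + 1)*Q - 7 = 6*Q - 7 = -7 + 6*Q)
n(-6)*(-14 - 118) = (-7 + 6*(-6))*(-14 - 118) = (-7 - 36)*(-132) = -43*(-132) = 5676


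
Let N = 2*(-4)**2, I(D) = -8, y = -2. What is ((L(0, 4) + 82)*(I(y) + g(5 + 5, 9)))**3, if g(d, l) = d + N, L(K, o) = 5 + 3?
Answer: 28652616000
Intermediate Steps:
L(K, o) = 8
N = 32 (N = 2*16 = 32)
g(d, l) = 32 + d (g(d, l) = d + 32 = 32 + d)
((L(0, 4) + 82)*(I(y) + g(5 + 5, 9)))**3 = ((8 + 82)*(-8 + (32 + (5 + 5))))**3 = (90*(-8 + (32 + 10)))**3 = (90*(-8 + 42))**3 = (90*34)**3 = 3060**3 = 28652616000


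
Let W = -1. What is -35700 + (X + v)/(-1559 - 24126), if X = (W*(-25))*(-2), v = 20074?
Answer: -916974524/25685 ≈ -35701.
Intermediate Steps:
X = -50 (X = -1*(-25)*(-2) = 25*(-2) = -50)
-35700 + (X + v)/(-1559 - 24126) = -35700 + (-50 + 20074)/(-1559 - 24126) = -35700 + 20024/(-25685) = -35700 + 20024*(-1/25685) = -35700 - 20024/25685 = -916974524/25685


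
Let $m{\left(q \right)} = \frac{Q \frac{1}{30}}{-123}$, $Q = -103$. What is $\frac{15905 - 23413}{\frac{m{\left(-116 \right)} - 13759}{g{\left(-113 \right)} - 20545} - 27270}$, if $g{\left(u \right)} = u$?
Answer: $\frac{572319974160}{2078687334793} \approx 0.27533$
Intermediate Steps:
$m{\left(q \right)} = \frac{103}{3690}$ ($m{\left(q \right)} = \frac{\left(-103\right) \frac{1}{30}}{-123} = \left(-103\right) \frac{1}{30} \left(- \frac{1}{123}\right) = \left(- \frac{103}{30}\right) \left(- \frac{1}{123}\right) = \frac{103}{3690}$)
$\frac{15905 - 23413}{\frac{m{\left(-116 \right)} - 13759}{g{\left(-113 \right)} - 20545} - 27270} = \frac{15905 - 23413}{\frac{\frac{103}{3690} - 13759}{-113 - 20545} - 27270} = - \frac{7508}{- \frac{50770607}{3690 \left(-20658\right)} - 27270} = - \frac{7508}{\left(- \frac{50770607}{3690}\right) \left(- \frac{1}{20658}\right) - 27270} = - \frac{7508}{\frac{50770607}{76228020} - 27270} = - \frac{7508}{- \frac{2078687334793}{76228020}} = \left(-7508\right) \left(- \frac{76228020}{2078687334793}\right) = \frac{572319974160}{2078687334793}$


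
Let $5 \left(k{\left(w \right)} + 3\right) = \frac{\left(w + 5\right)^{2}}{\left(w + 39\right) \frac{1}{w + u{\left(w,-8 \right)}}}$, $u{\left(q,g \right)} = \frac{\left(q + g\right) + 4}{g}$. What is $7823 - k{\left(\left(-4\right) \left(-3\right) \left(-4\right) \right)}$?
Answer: $\frac{550873}{90} \approx 6120.8$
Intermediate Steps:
$u{\left(q,g \right)} = \frac{4 + g + q}{g}$ ($u{\left(q,g \right)} = \frac{\left(g + q\right) + 4}{g} = \frac{4 + g + q}{g}$)
$k{\left(w \right)} = -3 + \frac{\left(5 + w\right)^{2} \left(\frac{1}{2} + \frac{7 w}{8}\right)}{5 \left(39 + w\right)}$ ($k{\left(w \right)} = -3 + \frac{\left(w + 5\right)^{2} \frac{1}{\left(w + 39\right) \frac{1}{w + \frac{4 - 8 + w}{-8}}}}{5} = -3 + \frac{\left(5 + w\right)^{2} \frac{1}{\left(39 + w\right) \frac{1}{w - \frac{-4 + w}{8}}}}{5} = -3 + \frac{\left(5 + w\right)^{2} \frac{1}{\left(39 + w\right) \frac{1}{w - \left(- \frac{1}{2} + \frac{w}{8}\right)}}}{5} = -3 + \frac{\left(5 + w\right)^{2} \frac{1}{\left(39 + w\right) \frac{1}{\frac{1}{2} + \frac{7 w}{8}}}}{5} = -3 + \frac{\left(5 + w\right)^{2} \frac{1}{\frac{1}{\frac{1}{2} + \frac{7 w}{8}} \left(39 + w\right)}}{5} = -3 + \frac{\left(5 + w\right)^{2} \frac{\frac{1}{2} + \frac{7 w}{8}}{39 + w}}{5} = -3 + \frac{\left(5 + w\right)^{2} \frac{1}{39 + w} \left(\frac{1}{2} + \frac{7 w}{8}\right)}{5} = -3 + \frac{\left(5 + w\right)^{2} \left(\frac{1}{2} + \frac{7 w}{8}\right)}{5 \left(39 + w\right)}$)
$7823 - k{\left(\left(-4\right) \left(-3\right) \left(-4\right) \right)} = 7823 - \frac{-4580 + 7 \left(\left(-4\right) \left(-3\right) \left(-4\right)\right)^{3} + 74 \left(\left(-4\right) \left(-3\right) \left(-4\right)\right)^{2} + 95 \left(-4\right) \left(-3\right) \left(-4\right)}{40 \left(39 + \left(-4\right) \left(-3\right) \left(-4\right)\right)} = 7823 - \frac{-4580 + 7 \left(12 \left(-4\right)\right)^{3} + 74 \left(12 \left(-4\right)\right)^{2} + 95 \cdot 12 \left(-4\right)}{40 \left(39 + 12 \left(-4\right)\right)} = 7823 - \frac{-4580 + 7 \left(-48\right)^{3} + 74 \left(-48\right)^{2} + 95 \left(-48\right)}{40 \left(39 - 48\right)} = 7823 - \frac{-4580 + 7 \left(-110592\right) + 74 \cdot 2304 - 4560}{40 \left(-9\right)} = 7823 - \frac{1}{40} \left(- \frac{1}{9}\right) \left(-4580 - 774144 + 170496 - 4560\right) = 7823 - \frac{1}{40} \left(- \frac{1}{9}\right) \left(-612788\right) = 7823 - \frac{153197}{90} = \frac{550873}{90}$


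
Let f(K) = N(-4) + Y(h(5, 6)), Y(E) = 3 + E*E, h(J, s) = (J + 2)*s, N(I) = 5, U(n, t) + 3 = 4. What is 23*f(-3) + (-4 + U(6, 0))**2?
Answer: 40765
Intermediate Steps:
U(n, t) = 1 (U(n, t) = -3 + 4 = 1)
h(J, s) = s*(2 + J) (h(J, s) = (2 + J)*s = s*(2 + J))
Y(E) = 3 + E**2
f(K) = 1772 (f(K) = 5 + (3 + (6*(2 + 5))**2) = 5 + (3 + (6*7)**2) = 5 + (3 + 42**2) = 5 + (3 + 1764) = 5 + 1767 = 1772)
23*f(-3) + (-4 + U(6, 0))**2 = 23*1772 + (-4 + 1)**2 = 40756 + (-3)**2 = 40756 + 9 = 40765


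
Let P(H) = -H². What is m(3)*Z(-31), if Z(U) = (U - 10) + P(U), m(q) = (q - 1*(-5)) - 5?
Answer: -3006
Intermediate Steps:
m(q) = q (m(q) = (q + 5) - 5 = (5 + q) - 5 = q)
Z(U) = -10 + U - U² (Z(U) = (U - 10) - U² = (-10 + U) - U² = -10 + U - U²)
m(3)*Z(-31) = 3*(-10 - 31 - 1*(-31)²) = 3*(-10 - 31 - 1*961) = 3*(-10 - 31 - 961) = 3*(-1002) = -3006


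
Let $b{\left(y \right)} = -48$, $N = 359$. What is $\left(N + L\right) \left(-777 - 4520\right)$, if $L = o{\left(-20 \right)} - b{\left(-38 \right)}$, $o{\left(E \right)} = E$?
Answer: $-2049939$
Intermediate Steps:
$L = 28$ ($L = -20 - -48 = -20 + 48 = 28$)
$\left(N + L\right) \left(-777 - 4520\right) = \left(359 + 28\right) \left(-777 - 4520\right) = 387 \left(-5297\right) = -2049939$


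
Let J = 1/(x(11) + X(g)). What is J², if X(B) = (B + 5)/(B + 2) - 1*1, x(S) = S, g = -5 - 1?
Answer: 16/1681 ≈ 0.0095181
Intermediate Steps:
g = -6
X(B) = -1 + (5 + B)/(2 + B) (X(B) = (5 + B)/(2 + B) - 1 = -1 + (5 + B)/(2 + B))
J = 4/41 (J = 1/(11 + 3/(2 - 6)) = 1/(11 + 3/(-4)) = 1/(11 + 3*(-¼)) = 1/(11 - ¾) = 1/(41/4) = 4/41 ≈ 0.097561)
J² = (4/41)² = 16/1681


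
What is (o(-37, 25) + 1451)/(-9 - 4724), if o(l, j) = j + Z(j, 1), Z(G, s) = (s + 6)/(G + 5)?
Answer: -44287/141990 ≈ -0.31190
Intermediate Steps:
Z(G, s) = (6 + s)/(5 + G)
o(l, j) = j + 7/(5 + j) (o(l, j) = j + (6 + 1)/(5 + j) = j + 7/(5 + j))
(o(-37, 25) + 1451)/(-9 - 4724) = ((7 + 25*(5 + 25))/(5 + 25) + 1451)/(-9 - 4724) = ((7 + 25*30)/30 + 1451)/(-4733) = ((7 + 750)/30 + 1451)*(-1/4733) = ((1/30)*757 + 1451)*(-1/4733) = (757/30 + 1451)*(-1/4733) = (44287/30)*(-1/4733) = -44287/141990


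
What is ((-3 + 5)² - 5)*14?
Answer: -14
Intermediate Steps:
((-3 + 5)² - 5)*14 = (2² - 5)*14 = (4 - 5)*14 = -1*14 = -14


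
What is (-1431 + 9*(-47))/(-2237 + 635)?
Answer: 103/89 ≈ 1.1573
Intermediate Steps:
(-1431 + 9*(-47))/(-2237 + 635) = (-1431 - 423)/(-1602) = -1854*(-1/1602) = 103/89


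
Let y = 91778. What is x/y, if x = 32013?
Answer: 32013/91778 ≈ 0.34881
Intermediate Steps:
x/y = 32013/91778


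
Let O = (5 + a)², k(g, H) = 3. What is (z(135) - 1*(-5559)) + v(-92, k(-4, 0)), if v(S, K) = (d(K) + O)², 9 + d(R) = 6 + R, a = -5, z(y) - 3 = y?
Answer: 5697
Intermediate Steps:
z(y) = 3 + y
d(R) = -3 + R (d(R) = -9 + (6 + R) = -3 + R)
O = 0 (O = (5 - 5)² = 0² = 0)
v(S, K) = (-3 + K)² (v(S, K) = ((-3 + K) + 0)² = (-3 + K)²)
(z(135) - 1*(-5559)) + v(-92, k(-4, 0)) = ((3 + 135) - 1*(-5559)) + (-3 + 3)² = (138 + 5559) + 0² = 5697 + 0 = 5697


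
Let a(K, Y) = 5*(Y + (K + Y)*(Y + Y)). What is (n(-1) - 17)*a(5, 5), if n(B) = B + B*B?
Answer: -8925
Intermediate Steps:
a(K, Y) = 5*Y + 10*Y*(K + Y) (a(K, Y) = 5*(Y + (K + Y)*(2*Y)) = 5*(Y + 2*Y*(K + Y)) = 5*Y + 10*Y*(K + Y))
n(B) = B + B²
(n(-1) - 17)*a(5, 5) = (-(1 - 1) - 17)*(5*5*(1 + 2*5 + 2*5)) = (-1*0 - 17)*(5*5*(1 + 10 + 10)) = (0 - 17)*(5*5*21) = -17*525 = -8925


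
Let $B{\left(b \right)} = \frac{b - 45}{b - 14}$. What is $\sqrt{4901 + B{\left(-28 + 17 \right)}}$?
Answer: $\frac{\sqrt{122581}}{5} \approx 70.023$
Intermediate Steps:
$B{\left(b \right)} = \frac{-45 + b}{-14 + b}$
$\sqrt{4901 + B{\left(-28 + 17 \right)}} = \sqrt{4901 + \frac{-45 + \left(-28 + 17\right)}{-14 + \left(-28 + 17\right)}} = \sqrt{4901 + \frac{-45 - 11}{-14 - 11}} = \sqrt{4901 + \frac{1}{-25} \left(-56\right)} = \sqrt{4901 - - \frac{56}{25}} = \sqrt{4901 + \frac{56}{25}} = \sqrt{\frac{122581}{25}} = \frac{\sqrt{122581}}{5}$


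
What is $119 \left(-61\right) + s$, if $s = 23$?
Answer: $-7236$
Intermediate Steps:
$119 \left(-61\right) + s = 119 \left(-61\right) + 23 = -7259 + 23 = -7236$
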